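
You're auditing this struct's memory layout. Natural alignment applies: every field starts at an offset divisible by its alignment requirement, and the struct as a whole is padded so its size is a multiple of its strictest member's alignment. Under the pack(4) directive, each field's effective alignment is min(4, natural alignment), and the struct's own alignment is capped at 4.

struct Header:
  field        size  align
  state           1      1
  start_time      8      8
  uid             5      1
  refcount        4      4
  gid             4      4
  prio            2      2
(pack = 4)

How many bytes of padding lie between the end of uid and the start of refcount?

@0: state [1B, align 1] → 1
+3 pad (align 4)
@4: start_time [8B, align 4] → 12
@12: uid [5B, align 1] → 17
+3 pad (align 4)
@20: refcount [4B, align 4] → 24

3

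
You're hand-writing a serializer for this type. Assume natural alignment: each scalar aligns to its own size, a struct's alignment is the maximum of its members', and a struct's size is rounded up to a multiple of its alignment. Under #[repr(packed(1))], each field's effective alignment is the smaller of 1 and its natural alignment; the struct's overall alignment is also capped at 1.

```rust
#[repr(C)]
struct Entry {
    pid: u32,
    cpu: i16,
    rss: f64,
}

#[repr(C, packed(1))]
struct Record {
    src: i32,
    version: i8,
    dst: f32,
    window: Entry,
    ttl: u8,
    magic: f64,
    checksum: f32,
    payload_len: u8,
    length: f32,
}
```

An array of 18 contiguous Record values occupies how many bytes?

774

Entry: @0: pid [4B, align 4] → 4; @4: cpu [2B, align 2] → 6; +2 pad (align 8); @8: rss [8B, align 8] → 16; size 16, align 8
@0: src [4B, align 1] → 4
@4: version [1B, align 1] → 5
@5: dst [4B, align 1] → 9
@9: window [16B, align 1] → 25
@25: ttl [1B, align 1] → 26
@26: magic [8B, align 1] → 34
@34: checksum [4B, align 1] → 38
@38: payload_len [1B, align 1] → 39
@39: length [4B, align 1] → 43
size 43, align 1
array of 18: 18 × 43 = 774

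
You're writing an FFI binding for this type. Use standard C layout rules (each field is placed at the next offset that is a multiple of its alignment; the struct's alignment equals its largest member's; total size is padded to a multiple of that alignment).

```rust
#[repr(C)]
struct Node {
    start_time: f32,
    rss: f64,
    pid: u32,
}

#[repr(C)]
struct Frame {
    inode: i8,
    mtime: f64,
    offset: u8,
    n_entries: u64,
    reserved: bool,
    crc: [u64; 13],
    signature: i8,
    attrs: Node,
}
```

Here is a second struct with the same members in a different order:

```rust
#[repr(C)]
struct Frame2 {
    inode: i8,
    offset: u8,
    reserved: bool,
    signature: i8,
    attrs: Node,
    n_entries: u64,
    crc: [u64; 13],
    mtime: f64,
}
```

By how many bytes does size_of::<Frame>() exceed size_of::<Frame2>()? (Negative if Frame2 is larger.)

Node: @0: start_time [4B, align 4] → 4; +4 pad (align 8); @8: rss [8B, align 8] → 16; @16: pid [4B, align 4] → 20; +4 tail pad (align 8); size 24, align 8
@0: inode [1B, align 1] → 1
+7 pad (align 8)
@8: mtime [8B, align 8] → 16
@16: offset [1B, align 1] → 17
+7 pad (align 8)
@24: n_entries [8B, align 8] → 32
@32: reserved [1B, align 1] → 33
+7 pad (align 8)
@40: crc [104B, align 8] → 144
@144: signature [1B, align 1] → 145
+7 pad (align 8)
@152: attrs [24B, align 8] → 176
size 176, align 8
— Frame2 —
@0: inode [1B, align 1] → 1
@1: offset [1B, align 1] → 2
@2: reserved [1B, align 1] → 3
@3: signature [1B, align 1] → 4
+4 pad (align 8)
@8: attrs [24B, align 8] → 32
@32: n_entries [8B, align 8] → 40
@40: crc [104B, align 8] → 144
@144: mtime [8B, align 8] → 152
size 152, align 8
176 − 152 = 24

24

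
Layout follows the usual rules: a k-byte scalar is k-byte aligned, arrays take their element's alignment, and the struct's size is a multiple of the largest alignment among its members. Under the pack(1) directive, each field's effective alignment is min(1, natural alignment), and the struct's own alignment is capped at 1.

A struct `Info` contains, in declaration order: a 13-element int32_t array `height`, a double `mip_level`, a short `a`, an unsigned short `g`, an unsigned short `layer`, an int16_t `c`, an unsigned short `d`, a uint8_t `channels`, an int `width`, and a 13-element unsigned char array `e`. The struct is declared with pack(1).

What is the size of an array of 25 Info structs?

2200

0..52  height  (52B, 1-aligned)
52..60  mip_level  (8B, 1-aligned)
60..62  a  (2B, 1-aligned)
62..64  g  (2B, 1-aligned)
64..66  layer  (2B, 1-aligned)
66..68  c  (2B, 1-aligned)
68..70  d  (2B, 1-aligned)
70..71  channels  (1B, 1-aligned)
71..75  width  (4B, 1-aligned)
75..88  e  (13B, 1-aligned)
sizeof = 88, alignof = 1
array of 25: 25 × 88 = 2200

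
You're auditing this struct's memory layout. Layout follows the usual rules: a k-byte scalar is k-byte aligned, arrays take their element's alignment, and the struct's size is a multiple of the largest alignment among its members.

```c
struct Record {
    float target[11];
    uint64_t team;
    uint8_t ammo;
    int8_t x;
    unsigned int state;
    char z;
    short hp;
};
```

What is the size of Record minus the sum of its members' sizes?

0..44  target  (44B, 4-aligned)
44..48  -- padding (4B)
48..56  team  (8B, 8-aligned)
56..57  ammo  (1B, 1-aligned)
57..58  x  (1B, 1-aligned)
58..60  -- padding (2B)
60..64  state  (4B, 4-aligned)
64..65  z  (1B, 1-aligned)
65..66  -- padding (1B)
66..68  hp  (2B, 2-aligned)
68..72  -- tail padding (4B)
sizeof = 72, alignof = 8
data bytes 61, size 72 → padding 11

11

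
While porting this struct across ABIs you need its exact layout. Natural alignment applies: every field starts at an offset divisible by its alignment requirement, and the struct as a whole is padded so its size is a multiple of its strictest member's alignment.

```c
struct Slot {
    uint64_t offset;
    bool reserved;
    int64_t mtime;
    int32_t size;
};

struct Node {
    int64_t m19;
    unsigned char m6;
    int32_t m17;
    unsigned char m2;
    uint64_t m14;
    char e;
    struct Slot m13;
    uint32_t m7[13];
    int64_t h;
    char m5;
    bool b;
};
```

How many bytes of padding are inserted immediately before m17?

Slot: @0: offset [8B, align 8] → 8; @8: reserved [1B, align 1] → 9; +7 pad (align 8); @16: mtime [8B, align 8] → 24; @24: size [4B, align 4] → 28; +4 tail pad (align 8); size 32, align 8
@0: m19 [8B, align 8] → 8
@8: m6 [1B, align 1] → 9
+3 pad (align 4)
@12: m17 [4B, align 4] → 16

3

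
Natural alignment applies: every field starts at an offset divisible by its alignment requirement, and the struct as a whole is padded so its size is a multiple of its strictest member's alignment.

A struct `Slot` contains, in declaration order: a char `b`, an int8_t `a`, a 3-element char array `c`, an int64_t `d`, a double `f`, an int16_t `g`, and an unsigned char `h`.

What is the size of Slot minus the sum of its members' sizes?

8

0..1  b  (1B, 1-aligned)
1..2  a  (1B, 1-aligned)
2..5  c  (3B, 1-aligned)
5..8  -- padding (3B)
8..16  d  (8B, 8-aligned)
16..24  f  (8B, 8-aligned)
24..26  g  (2B, 2-aligned)
26..27  h  (1B, 1-aligned)
27..32  -- tail padding (5B)
sizeof = 32, alignof = 8
data bytes 24, size 32 → padding 8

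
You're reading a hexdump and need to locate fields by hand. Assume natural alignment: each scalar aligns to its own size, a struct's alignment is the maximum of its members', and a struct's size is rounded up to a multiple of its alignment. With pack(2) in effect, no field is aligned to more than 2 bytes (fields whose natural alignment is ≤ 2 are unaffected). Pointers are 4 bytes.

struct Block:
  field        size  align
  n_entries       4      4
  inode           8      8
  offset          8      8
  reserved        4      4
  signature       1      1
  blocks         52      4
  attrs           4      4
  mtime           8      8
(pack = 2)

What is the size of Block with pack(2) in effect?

n_entries at 0 (size 4, align 2) → ends 4
inode at 4 (size 8, align 2) → ends 12
offset at 12 (size 8, align 2) → ends 20
reserved at 20 (size 4, align 2) → ends 24
signature at 24 (size 1, align 1) → ends 25
pad 1 to align 2 for blocks
blocks at 26 (size 52, align 2) → ends 78
attrs at 78 (size 4, align 2) → ends 82
mtime at 82 (size 8, align 2) → ends 90
total 90 bytes, alignment 2

90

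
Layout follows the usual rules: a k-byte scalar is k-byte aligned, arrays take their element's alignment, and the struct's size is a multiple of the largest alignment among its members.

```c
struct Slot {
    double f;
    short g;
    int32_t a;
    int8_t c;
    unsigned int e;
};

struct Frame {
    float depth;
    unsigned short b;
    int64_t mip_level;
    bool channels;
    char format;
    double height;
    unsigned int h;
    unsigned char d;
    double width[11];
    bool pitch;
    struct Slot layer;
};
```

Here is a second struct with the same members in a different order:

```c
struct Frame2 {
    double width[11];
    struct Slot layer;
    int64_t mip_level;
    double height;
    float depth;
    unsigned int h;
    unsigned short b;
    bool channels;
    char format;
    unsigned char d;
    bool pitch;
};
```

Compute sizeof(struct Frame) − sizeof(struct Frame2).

Slot: f at 0 (size 8, align 8) → ends 8; g at 8 (size 2, align 2) → ends 10; pad 2 to align 4 for a; a at 12 (size 4, align 4) → ends 16; c at 16 (size 1, align 1) → ends 17; pad 3 to align 4 for e; e at 20 (size 4, align 4) → ends 24; total 24 bytes, alignment 8
depth at 0 (size 4, align 4) → ends 4
b at 4 (size 2, align 2) → ends 6
pad 2 to align 8 for mip_level
mip_level at 8 (size 8, align 8) → ends 16
channels at 16 (size 1, align 1) → ends 17
format at 17 (size 1, align 1) → ends 18
pad 6 to align 8 for height
height at 24 (size 8, align 8) → ends 32
h at 32 (size 4, align 4) → ends 36
d at 36 (size 1, align 1) → ends 37
pad 3 to align 8 for width
width at 40 (size 88, align 8) → ends 128
pitch at 128 (size 1, align 1) → ends 129
pad 7 to align 8 for layer
layer at 136 (size 24, align 8) → ends 160
total 160 bytes, alignment 8
— Frame2 —
width at 0 (size 88, align 8) → ends 88
layer at 88 (size 24, align 8) → ends 112
mip_level at 112 (size 8, align 8) → ends 120
height at 120 (size 8, align 8) → ends 128
depth at 128 (size 4, align 4) → ends 132
h at 132 (size 4, align 4) → ends 136
b at 136 (size 2, align 2) → ends 138
channels at 138 (size 1, align 1) → ends 139
format at 139 (size 1, align 1) → ends 140
d at 140 (size 1, align 1) → ends 141
pitch at 141 (size 1, align 1) → ends 142
tail pad 2 to reach multiple of 8
total 144 bytes, alignment 8
160 − 144 = 16

16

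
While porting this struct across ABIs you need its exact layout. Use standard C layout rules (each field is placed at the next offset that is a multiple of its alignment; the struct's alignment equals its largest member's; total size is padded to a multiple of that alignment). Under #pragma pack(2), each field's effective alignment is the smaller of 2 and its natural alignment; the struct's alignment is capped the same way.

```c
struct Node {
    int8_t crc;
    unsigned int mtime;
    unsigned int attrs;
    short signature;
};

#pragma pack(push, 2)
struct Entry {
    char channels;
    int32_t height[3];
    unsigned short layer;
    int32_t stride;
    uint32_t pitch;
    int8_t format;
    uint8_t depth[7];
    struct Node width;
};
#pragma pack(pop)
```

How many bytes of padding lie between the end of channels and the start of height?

Node: 0..1  crc  (1B, 1-aligned); 1..4  -- padding (3B); 4..8  mtime  (4B, 4-aligned); 8..12  attrs  (4B, 4-aligned); 12..14  signature  (2B, 2-aligned); 14..16  -- tail padding (2B); sizeof = 16, alignof = 4
0..1  channels  (1B, 1-aligned)
1..2  -- padding (1B)
2..14  height  (12B, 2-aligned)

1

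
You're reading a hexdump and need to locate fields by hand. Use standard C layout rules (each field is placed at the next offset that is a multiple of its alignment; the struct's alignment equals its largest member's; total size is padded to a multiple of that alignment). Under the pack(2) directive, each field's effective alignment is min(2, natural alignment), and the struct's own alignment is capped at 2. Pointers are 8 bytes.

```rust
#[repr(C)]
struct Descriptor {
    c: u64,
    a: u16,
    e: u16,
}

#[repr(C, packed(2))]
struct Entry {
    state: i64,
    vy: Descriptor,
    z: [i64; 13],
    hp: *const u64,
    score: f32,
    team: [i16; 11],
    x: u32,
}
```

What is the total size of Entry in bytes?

166 bytes

Descriptor: c at 0 (size 8, align 8) → ends 8; a at 8 (size 2, align 2) → ends 10; e at 10 (size 2, align 2) → ends 12; tail pad 4 to reach multiple of 8; total 16 bytes, alignment 8
state at 0 (size 8, align 2) → ends 8
vy at 8 (size 16, align 2) → ends 24
z at 24 (size 104, align 2) → ends 128
hp at 128 (size 8, align 2) → ends 136
score at 136 (size 4, align 2) → ends 140
team at 140 (size 22, align 2) → ends 162
x at 162 (size 4, align 2) → ends 166
total 166 bytes, alignment 2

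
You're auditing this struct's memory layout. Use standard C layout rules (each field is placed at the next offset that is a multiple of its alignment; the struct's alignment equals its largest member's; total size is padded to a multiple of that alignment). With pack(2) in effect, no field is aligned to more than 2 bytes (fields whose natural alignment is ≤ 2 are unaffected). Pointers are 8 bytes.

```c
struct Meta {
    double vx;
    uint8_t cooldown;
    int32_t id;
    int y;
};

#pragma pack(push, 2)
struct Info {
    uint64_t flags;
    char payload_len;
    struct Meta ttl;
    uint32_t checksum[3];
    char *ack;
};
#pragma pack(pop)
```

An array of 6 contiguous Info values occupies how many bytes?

324

Meta: vx at 0 (size 8, align 8) → ends 8; cooldown at 8 (size 1, align 1) → ends 9; pad 3 to align 4 for id; id at 12 (size 4, align 4) → ends 16; y at 16 (size 4, align 4) → ends 20; tail pad 4 to reach multiple of 8; total 24 bytes, alignment 8
flags at 0 (size 8, align 2) → ends 8
payload_len at 8 (size 1, align 1) → ends 9
pad 1 to align 2 for ttl
ttl at 10 (size 24, align 2) → ends 34
checksum at 34 (size 12, align 2) → ends 46
ack at 46 (size 8, align 2) → ends 54
total 54 bytes, alignment 2
array of 6: 6 × 54 = 324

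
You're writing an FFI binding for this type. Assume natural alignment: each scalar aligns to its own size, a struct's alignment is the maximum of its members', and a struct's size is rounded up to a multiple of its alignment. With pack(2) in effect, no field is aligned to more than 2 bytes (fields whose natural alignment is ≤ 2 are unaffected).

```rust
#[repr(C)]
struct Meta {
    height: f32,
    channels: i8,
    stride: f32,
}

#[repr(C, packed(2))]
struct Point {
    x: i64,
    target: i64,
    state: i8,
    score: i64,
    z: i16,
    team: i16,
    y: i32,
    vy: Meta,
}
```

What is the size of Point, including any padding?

Meta: @0: height [4B, align 4] → 4; @4: channels [1B, align 1] → 5; +3 pad (align 4); @8: stride [4B, align 4] → 12; size 12, align 4
@0: x [8B, align 2] → 8
@8: target [8B, align 2] → 16
@16: state [1B, align 1] → 17
+1 pad (align 2)
@18: score [8B, align 2] → 26
@26: z [2B, align 2] → 28
@28: team [2B, align 2] → 30
@30: y [4B, align 2] → 34
@34: vy [12B, align 2] → 46
size 46, align 2

46 bytes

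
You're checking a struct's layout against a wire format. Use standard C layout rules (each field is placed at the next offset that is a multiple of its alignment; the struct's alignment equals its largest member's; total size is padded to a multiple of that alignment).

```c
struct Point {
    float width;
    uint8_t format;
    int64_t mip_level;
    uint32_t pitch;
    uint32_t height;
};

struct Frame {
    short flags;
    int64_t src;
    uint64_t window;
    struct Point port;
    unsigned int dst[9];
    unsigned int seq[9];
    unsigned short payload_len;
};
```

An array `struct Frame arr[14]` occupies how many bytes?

Point: 0..4  width  (4B, 4-aligned); 4..5  format  (1B, 1-aligned); 5..8  -- padding (3B); 8..16  mip_level  (8B, 8-aligned); 16..20  pitch  (4B, 4-aligned); 20..24  height  (4B, 4-aligned); sizeof = 24, alignof = 8
0..2  flags  (2B, 2-aligned)
2..8  -- padding (6B)
8..16  src  (8B, 8-aligned)
16..24  window  (8B, 8-aligned)
24..48  port  (24B, 8-aligned)
48..84  dst  (36B, 4-aligned)
84..120  seq  (36B, 4-aligned)
120..122  payload_len  (2B, 2-aligned)
122..128  -- tail padding (6B)
sizeof = 128, alignof = 8
array of 14: 14 × 128 = 1792

1792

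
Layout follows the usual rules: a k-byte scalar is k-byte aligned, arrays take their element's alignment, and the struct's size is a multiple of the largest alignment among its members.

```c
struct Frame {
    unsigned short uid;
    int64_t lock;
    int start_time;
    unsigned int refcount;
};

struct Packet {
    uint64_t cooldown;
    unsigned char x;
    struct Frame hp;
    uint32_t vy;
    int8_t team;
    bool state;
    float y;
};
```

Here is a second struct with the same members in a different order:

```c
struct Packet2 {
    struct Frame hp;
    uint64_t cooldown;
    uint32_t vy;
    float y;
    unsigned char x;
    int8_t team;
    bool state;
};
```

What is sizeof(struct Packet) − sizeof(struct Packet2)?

Frame: @0: uid [2B, align 2] → 2; +6 pad (align 8); @8: lock [8B, align 8] → 16; @16: start_time [4B, align 4] → 20; @20: refcount [4B, align 4] → 24; size 24, align 8
@0: cooldown [8B, align 8] → 8
@8: x [1B, align 1] → 9
+7 pad (align 8)
@16: hp [24B, align 8] → 40
@40: vy [4B, align 4] → 44
@44: team [1B, align 1] → 45
@45: state [1B, align 1] → 46
+2 pad (align 4)
@48: y [4B, align 4] → 52
+4 tail pad (align 8)
size 56, align 8
— Packet2 —
@0: hp [24B, align 8] → 24
@24: cooldown [8B, align 8] → 32
@32: vy [4B, align 4] → 36
@36: y [4B, align 4] → 40
@40: x [1B, align 1] → 41
@41: team [1B, align 1] → 42
@42: state [1B, align 1] → 43
+5 tail pad (align 8)
size 48, align 8
56 − 48 = 8

8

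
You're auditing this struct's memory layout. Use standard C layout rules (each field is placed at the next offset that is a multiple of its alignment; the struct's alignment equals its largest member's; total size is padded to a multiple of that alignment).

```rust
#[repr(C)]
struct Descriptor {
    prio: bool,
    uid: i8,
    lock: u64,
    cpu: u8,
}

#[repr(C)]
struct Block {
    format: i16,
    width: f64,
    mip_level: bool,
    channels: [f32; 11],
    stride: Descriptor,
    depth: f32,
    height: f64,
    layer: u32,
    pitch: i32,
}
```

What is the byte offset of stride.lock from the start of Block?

Descriptor: 0..1  prio  (1B, 1-aligned); 1..2  uid  (1B, 1-aligned); 2..8  -- padding (6B); 8..16  lock  (8B, 8-aligned); 16..17  cpu  (1B, 1-aligned); 17..24  -- tail padding (7B); sizeof = 24, alignof = 8
0..2  format  (2B, 2-aligned)
2..8  -- padding (6B)
8..16  width  (8B, 8-aligned)
16..17  mip_level  (1B, 1-aligned)
17..20  -- padding (3B)
20..64  channels  (44B, 4-aligned)
64..88  stride  (24B, 8-aligned)
within Descriptor: lock at 8
64 + 8 = 72

72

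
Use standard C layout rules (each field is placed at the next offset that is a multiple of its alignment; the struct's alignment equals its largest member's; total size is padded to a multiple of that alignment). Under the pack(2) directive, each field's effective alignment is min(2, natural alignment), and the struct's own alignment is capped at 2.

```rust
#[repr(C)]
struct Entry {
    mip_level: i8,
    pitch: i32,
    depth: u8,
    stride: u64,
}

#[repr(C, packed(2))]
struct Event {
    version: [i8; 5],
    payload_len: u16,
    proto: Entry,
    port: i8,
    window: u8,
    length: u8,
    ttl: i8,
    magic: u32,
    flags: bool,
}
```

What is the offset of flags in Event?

40

Entry: 0..1  mip_level  (1B, 1-aligned); 1..4  -- padding (3B); 4..8  pitch  (4B, 4-aligned); 8..9  depth  (1B, 1-aligned); 9..16  -- padding (7B); 16..24  stride  (8B, 8-aligned); sizeof = 24, alignof = 8
0..5  version  (5B, 1-aligned)
5..6  -- padding (1B)
6..8  payload_len  (2B, 2-aligned)
8..32  proto  (24B, 2-aligned)
32..33  port  (1B, 1-aligned)
33..34  window  (1B, 1-aligned)
34..35  length  (1B, 1-aligned)
35..36  ttl  (1B, 1-aligned)
36..40  magic  (4B, 2-aligned)
40..41  flags  (1B, 1-aligned)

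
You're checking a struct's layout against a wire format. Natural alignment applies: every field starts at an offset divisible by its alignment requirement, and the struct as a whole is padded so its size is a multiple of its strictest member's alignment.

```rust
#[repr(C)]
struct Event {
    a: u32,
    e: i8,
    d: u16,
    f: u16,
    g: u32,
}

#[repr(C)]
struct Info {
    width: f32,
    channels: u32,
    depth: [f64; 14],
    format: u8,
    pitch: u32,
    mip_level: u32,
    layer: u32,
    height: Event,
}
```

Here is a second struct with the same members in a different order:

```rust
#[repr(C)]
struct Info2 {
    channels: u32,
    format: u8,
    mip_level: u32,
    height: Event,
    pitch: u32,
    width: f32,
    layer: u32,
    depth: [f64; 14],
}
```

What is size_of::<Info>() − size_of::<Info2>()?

Event: @0: a [4B, align 4] → 4; @4: e [1B, align 1] → 5; +1 pad (align 2); @6: d [2B, align 2] → 8; @8: f [2B, align 2] → 10; +2 pad (align 4); @12: g [4B, align 4] → 16; size 16, align 4
@0: width [4B, align 4] → 4
@4: channels [4B, align 4] → 8
@8: depth [112B, align 8] → 120
@120: format [1B, align 1] → 121
+3 pad (align 4)
@124: pitch [4B, align 4] → 128
@128: mip_level [4B, align 4] → 132
@132: layer [4B, align 4] → 136
@136: height [16B, align 4] → 152
size 152, align 8
— Info2 —
@0: channels [4B, align 4] → 4
@4: format [1B, align 1] → 5
+3 pad (align 4)
@8: mip_level [4B, align 4] → 12
@12: height [16B, align 4] → 28
@28: pitch [4B, align 4] → 32
@32: width [4B, align 4] → 36
@36: layer [4B, align 4] → 40
@40: depth [112B, align 8] → 152
size 152, align 8
152 − 152 = 0

0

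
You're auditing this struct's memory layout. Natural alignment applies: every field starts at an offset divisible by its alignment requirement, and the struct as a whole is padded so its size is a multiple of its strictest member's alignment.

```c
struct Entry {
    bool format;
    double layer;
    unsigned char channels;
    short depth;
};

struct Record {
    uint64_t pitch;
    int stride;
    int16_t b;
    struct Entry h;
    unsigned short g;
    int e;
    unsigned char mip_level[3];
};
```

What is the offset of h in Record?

16

Entry: 0..1  format  (1B, 1-aligned); 1..8  -- padding (7B); 8..16  layer  (8B, 8-aligned); 16..17  channels  (1B, 1-aligned); 17..18  -- padding (1B); 18..20  depth  (2B, 2-aligned); 20..24  -- tail padding (4B); sizeof = 24, alignof = 8
0..8  pitch  (8B, 8-aligned)
8..12  stride  (4B, 4-aligned)
12..14  b  (2B, 2-aligned)
14..16  -- padding (2B)
16..40  h  (24B, 8-aligned)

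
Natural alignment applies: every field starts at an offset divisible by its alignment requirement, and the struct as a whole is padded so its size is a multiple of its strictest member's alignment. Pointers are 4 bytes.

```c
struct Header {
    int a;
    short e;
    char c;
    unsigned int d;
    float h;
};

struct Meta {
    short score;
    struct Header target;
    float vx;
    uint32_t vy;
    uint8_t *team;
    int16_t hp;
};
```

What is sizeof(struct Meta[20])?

720

Header: a at 0 (size 4, align 4) → ends 4; e at 4 (size 2, align 2) → ends 6; c at 6 (size 1, align 1) → ends 7; pad 1 to align 4 for d; d at 8 (size 4, align 4) → ends 12; h at 12 (size 4, align 4) → ends 16; total 16 bytes, alignment 4
score at 0 (size 2, align 2) → ends 2
pad 2 to align 4 for target
target at 4 (size 16, align 4) → ends 20
vx at 20 (size 4, align 4) → ends 24
vy at 24 (size 4, align 4) → ends 28
team at 28 (size 4, align 4) → ends 32
hp at 32 (size 2, align 2) → ends 34
tail pad 2 to reach multiple of 4
total 36 bytes, alignment 4
array of 20: 20 × 36 = 720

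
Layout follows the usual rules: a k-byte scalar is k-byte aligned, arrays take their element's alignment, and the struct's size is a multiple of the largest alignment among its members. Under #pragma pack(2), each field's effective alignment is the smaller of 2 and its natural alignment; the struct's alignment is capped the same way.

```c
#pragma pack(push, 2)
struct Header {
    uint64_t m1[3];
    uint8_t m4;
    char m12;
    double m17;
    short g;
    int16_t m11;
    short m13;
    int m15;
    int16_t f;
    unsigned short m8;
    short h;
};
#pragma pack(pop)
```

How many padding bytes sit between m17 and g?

0

m1 at 0 (size 24, align 2) → ends 24
m4 at 24 (size 1, align 1) → ends 25
m12 at 25 (size 1, align 1) → ends 26
m17 at 26 (size 8, align 2) → ends 34
g at 34 (size 2, align 2) → ends 36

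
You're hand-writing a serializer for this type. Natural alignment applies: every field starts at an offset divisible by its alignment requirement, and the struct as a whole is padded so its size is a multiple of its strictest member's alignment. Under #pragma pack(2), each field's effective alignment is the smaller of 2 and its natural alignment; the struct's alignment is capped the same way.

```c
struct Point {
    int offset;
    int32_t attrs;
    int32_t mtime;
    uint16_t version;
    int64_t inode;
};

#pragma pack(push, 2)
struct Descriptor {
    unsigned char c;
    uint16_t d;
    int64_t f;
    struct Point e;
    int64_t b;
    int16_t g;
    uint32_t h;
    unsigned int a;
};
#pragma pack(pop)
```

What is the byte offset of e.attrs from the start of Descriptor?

16

Point: @0: offset [4B, align 4] → 4; @4: attrs [4B, align 4] → 8; @8: mtime [4B, align 4] → 12; @12: version [2B, align 2] → 14; +2 pad (align 8); @16: inode [8B, align 8] → 24; size 24, align 8
@0: c [1B, align 1] → 1
+1 pad (align 2)
@2: d [2B, align 2] → 4
@4: f [8B, align 2] → 12
@12: e [24B, align 2] → 36
within Point: attrs at 4
12 + 4 = 16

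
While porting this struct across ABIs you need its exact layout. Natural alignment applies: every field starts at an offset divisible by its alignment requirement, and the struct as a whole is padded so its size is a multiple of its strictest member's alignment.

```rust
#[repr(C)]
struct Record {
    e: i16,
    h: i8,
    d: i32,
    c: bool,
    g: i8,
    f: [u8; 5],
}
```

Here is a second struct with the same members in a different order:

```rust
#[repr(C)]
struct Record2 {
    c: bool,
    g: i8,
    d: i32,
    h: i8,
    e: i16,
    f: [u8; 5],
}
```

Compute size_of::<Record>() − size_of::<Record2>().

0..2  e  (2B, 2-aligned)
2..3  h  (1B, 1-aligned)
3..4  -- padding (1B)
4..8  d  (4B, 4-aligned)
8..9  c  (1B, 1-aligned)
9..10  g  (1B, 1-aligned)
10..15  f  (5B, 1-aligned)
15..16  -- tail padding (1B)
sizeof = 16, alignof = 4
— Record2 —
0..1  c  (1B, 1-aligned)
1..2  g  (1B, 1-aligned)
2..4  -- padding (2B)
4..8  d  (4B, 4-aligned)
8..9  h  (1B, 1-aligned)
9..10  -- padding (1B)
10..12  e  (2B, 2-aligned)
12..17  f  (5B, 1-aligned)
17..20  -- tail padding (3B)
sizeof = 20, alignof = 4
16 − 20 = -4

-4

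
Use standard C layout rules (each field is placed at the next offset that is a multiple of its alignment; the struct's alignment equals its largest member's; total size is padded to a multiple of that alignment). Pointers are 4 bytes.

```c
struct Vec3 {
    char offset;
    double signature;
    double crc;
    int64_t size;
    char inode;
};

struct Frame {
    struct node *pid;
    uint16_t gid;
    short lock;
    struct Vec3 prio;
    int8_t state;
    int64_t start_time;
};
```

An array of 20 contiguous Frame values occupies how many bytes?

Vec3: 0..1  offset  (1B, 1-aligned); 1..8  -- padding (7B); 8..16  signature  (8B, 8-aligned); 16..24  crc  (8B, 8-aligned); 24..32  size  (8B, 8-aligned); 32..33  inode  (1B, 1-aligned); 33..40  -- tail padding (7B); sizeof = 40, alignof = 8
0..4  pid  (4B, 4-aligned)
4..6  gid  (2B, 2-aligned)
6..8  lock  (2B, 2-aligned)
8..48  prio  (40B, 8-aligned)
48..49  state  (1B, 1-aligned)
49..56  -- padding (7B)
56..64  start_time  (8B, 8-aligned)
sizeof = 64, alignof = 8
array of 20: 20 × 64 = 1280

1280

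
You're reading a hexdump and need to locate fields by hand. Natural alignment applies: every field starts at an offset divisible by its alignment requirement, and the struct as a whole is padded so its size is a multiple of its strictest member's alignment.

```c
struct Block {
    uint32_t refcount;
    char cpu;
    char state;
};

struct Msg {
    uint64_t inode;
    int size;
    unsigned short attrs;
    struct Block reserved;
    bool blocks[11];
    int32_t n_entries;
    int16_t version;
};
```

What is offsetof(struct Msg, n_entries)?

Block: 0..4  refcount  (4B, 4-aligned); 4..5  cpu  (1B, 1-aligned); 5..6  state  (1B, 1-aligned); 6..8  -- tail padding (2B); sizeof = 8, alignof = 4
0..8  inode  (8B, 8-aligned)
8..12  size  (4B, 4-aligned)
12..14  attrs  (2B, 2-aligned)
14..16  -- padding (2B)
16..24  reserved  (8B, 4-aligned)
24..35  blocks  (11B, 1-aligned)
35..36  -- padding (1B)
36..40  n_entries  (4B, 4-aligned)

36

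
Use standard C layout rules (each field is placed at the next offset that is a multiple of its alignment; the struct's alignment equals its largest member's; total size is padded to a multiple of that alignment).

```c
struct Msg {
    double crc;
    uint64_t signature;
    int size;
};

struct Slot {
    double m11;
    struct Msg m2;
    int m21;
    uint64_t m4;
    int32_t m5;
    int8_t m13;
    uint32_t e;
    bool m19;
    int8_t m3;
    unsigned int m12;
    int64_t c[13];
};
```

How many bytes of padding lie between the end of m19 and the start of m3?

Msg: crc at 0 (size 8, align 8) → ends 8; signature at 8 (size 8, align 8) → ends 16; size at 16 (size 4, align 4) → ends 20; tail pad 4 to reach multiple of 8; total 24 bytes, alignment 8
m11 at 0 (size 8, align 8) → ends 8
m2 at 8 (size 24, align 8) → ends 32
m21 at 32 (size 4, align 4) → ends 36
pad 4 to align 8 for m4
m4 at 40 (size 8, align 8) → ends 48
m5 at 48 (size 4, align 4) → ends 52
m13 at 52 (size 1, align 1) → ends 53
pad 3 to align 4 for e
e at 56 (size 4, align 4) → ends 60
m19 at 60 (size 1, align 1) → ends 61
m3 at 61 (size 1, align 1) → ends 62

0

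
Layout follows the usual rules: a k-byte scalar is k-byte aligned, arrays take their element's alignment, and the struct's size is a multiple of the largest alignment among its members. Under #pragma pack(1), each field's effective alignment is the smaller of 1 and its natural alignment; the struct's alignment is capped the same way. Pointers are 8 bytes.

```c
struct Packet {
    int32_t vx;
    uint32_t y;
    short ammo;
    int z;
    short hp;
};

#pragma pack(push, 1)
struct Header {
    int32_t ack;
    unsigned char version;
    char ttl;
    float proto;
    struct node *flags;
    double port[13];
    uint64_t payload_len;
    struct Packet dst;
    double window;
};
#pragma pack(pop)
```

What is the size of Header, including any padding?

158 bytes

Packet: vx at 0 (size 4, align 4) → ends 4; y at 4 (size 4, align 4) → ends 8; ammo at 8 (size 2, align 2) → ends 10; pad 2 to align 4 for z; z at 12 (size 4, align 4) → ends 16; hp at 16 (size 2, align 2) → ends 18; tail pad 2 to reach multiple of 4; total 20 bytes, alignment 4
ack at 0 (size 4, align 1) → ends 4
version at 4 (size 1, align 1) → ends 5
ttl at 5 (size 1, align 1) → ends 6
proto at 6 (size 4, align 1) → ends 10
flags at 10 (size 8, align 1) → ends 18
port at 18 (size 104, align 1) → ends 122
payload_len at 122 (size 8, align 1) → ends 130
dst at 130 (size 20, align 1) → ends 150
window at 150 (size 8, align 1) → ends 158
total 158 bytes, alignment 1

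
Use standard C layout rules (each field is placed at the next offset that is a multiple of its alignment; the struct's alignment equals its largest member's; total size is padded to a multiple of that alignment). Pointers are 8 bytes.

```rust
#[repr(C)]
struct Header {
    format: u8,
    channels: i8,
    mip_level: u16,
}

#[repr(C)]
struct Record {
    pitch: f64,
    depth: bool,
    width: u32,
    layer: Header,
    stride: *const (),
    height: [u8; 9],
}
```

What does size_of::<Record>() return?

48

Header: @0: format [1B, align 1] → 1; @1: channels [1B, align 1] → 2; @2: mip_level [2B, align 2] → 4; size 4, align 2
@0: pitch [8B, align 8] → 8
@8: depth [1B, align 1] → 9
+3 pad (align 4)
@12: width [4B, align 4] → 16
@16: layer [4B, align 2] → 20
+4 pad (align 8)
@24: stride [8B, align 8] → 32
@32: height [9B, align 1] → 41
+7 tail pad (align 8)
size 48, align 8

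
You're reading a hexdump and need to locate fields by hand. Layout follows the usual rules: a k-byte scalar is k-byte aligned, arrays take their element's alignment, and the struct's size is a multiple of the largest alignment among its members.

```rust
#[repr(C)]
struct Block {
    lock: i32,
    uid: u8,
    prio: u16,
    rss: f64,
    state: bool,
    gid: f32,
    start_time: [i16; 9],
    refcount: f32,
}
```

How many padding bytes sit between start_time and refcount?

2

lock at 0 (size 4, align 4) → ends 4
uid at 4 (size 1, align 1) → ends 5
pad 1 to align 2 for prio
prio at 6 (size 2, align 2) → ends 8
rss at 8 (size 8, align 8) → ends 16
state at 16 (size 1, align 1) → ends 17
pad 3 to align 4 for gid
gid at 20 (size 4, align 4) → ends 24
start_time at 24 (size 18, align 2) → ends 42
pad 2 to align 4 for refcount
refcount at 44 (size 4, align 4) → ends 48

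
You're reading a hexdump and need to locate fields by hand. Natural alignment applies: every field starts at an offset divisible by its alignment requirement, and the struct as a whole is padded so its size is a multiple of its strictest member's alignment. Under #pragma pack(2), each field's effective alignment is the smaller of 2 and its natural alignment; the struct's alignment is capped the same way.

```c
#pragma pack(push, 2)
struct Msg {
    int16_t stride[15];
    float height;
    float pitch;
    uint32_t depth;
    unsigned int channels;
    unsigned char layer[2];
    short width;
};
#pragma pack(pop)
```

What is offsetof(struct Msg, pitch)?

34

0..30  stride  (30B, 2-aligned)
30..34  height  (4B, 2-aligned)
34..38  pitch  (4B, 2-aligned)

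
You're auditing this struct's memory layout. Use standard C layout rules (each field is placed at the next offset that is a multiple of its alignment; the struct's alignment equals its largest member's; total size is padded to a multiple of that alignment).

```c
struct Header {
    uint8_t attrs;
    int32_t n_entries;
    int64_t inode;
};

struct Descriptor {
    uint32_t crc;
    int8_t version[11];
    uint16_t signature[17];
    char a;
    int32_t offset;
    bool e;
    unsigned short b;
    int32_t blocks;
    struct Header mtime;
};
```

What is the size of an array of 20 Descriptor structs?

Header: attrs at 0 (size 1, align 1) → ends 1; pad 3 to align 4 for n_entries; n_entries at 4 (size 4, align 4) → ends 8; inode at 8 (size 8, align 8) → ends 16; total 16 bytes, alignment 8
crc at 0 (size 4, align 4) → ends 4
version at 4 (size 11, align 1) → ends 15
pad 1 to align 2 for signature
signature at 16 (size 34, align 2) → ends 50
a at 50 (size 1, align 1) → ends 51
pad 1 to align 4 for offset
offset at 52 (size 4, align 4) → ends 56
e at 56 (size 1, align 1) → ends 57
pad 1 to align 2 for b
b at 58 (size 2, align 2) → ends 60
blocks at 60 (size 4, align 4) → ends 64
mtime at 64 (size 16, align 8) → ends 80
total 80 bytes, alignment 8
array of 20: 20 × 80 = 1600

1600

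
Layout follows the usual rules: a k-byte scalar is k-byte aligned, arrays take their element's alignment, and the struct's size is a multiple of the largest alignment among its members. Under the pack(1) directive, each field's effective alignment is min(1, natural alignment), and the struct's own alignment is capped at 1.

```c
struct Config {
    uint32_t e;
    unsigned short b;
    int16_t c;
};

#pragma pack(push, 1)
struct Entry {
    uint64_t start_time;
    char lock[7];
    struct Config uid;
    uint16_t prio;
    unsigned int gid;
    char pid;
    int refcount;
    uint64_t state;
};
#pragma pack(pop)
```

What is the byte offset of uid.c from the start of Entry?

21

Config: @0: e [4B, align 4] → 4; @4: b [2B, align 2] → 6; @6: c [2B, align 2] → 8; size 8, align 4
@0: start_time [8B, align 1] → 8
@8: lock [7B, align 1] → 15
@15: uid [8B, align 1] → 23
within Config: c at 6
15 + 6 = 21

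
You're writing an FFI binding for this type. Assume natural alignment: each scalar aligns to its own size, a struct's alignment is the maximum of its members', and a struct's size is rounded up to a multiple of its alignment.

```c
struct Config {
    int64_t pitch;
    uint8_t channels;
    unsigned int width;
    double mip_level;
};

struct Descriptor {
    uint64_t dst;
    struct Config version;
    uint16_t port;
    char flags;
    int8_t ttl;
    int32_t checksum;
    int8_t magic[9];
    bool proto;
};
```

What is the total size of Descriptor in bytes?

Config: 0..8  pitch  (8B, 8-aligned); 8..9  channels  (1B, 1-aligned); 9..12  -- padding (3B); 12..16  width  (4B, 4-aligned); 16..24  mip_level  (8B, 8-aligned); sizeof = 24, alignof = 8
0..8  dst  (8B, 8-aligned)
8..32  version  (24B, 8-aligned)
32..34  port  (2B, 2-aligned)
34..35  flags  (1B, 1-aligned)
35..36  ttl  (1B, 1-aligned)
36..40  checksum  (4B, 4-aligned)
40..49  magic  (9B, 1-aligned)
49..50  proto  (1B, 1-aligned)
50..56  -- tail padding (6B)
sizeof = 56, alignof = 8

56 bytes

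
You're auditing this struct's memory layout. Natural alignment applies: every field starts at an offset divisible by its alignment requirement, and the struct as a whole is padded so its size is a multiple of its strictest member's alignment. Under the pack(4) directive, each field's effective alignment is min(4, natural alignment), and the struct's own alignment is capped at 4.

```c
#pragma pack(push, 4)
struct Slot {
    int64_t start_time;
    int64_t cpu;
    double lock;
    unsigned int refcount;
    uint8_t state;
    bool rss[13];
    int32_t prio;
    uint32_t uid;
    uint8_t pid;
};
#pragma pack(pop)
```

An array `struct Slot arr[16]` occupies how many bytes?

start_time at 0 (size 8, align 4) → ends 8
cpu at 8 (size 8, align 4) → ends 16
lock at 16 (size 8, align 4) → ends 24
refcount at 24 (size 4, align 4) → ends 28
state at 28 (size 1, align 1) → ends 29
rss at 29 (size 13, align 1) → ends 42
pad 2 to align 4 for prio
prio at 44 (size 4, align 4) → ends 48
uid at 48 (size 4, align 4) → ends 52
pid at 52 (size 1, align 1) → ends 53
tail pad 3 to reach multiple of 4
total 56 bytes, alignment 4
array of 16: 16 × 56 = 896

896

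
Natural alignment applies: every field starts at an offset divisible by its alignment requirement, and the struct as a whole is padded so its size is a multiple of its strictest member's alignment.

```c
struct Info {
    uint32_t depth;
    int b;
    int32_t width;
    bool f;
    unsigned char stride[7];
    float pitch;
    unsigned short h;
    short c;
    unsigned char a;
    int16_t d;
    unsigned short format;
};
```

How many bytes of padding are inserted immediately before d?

depth at 0 (size 4, align 4) → ends 4
b at 4 (size 4, align 4) → ends 8
width at 8 (size 4, align 4) → ends 12
f at 12 (size 1, align 1) → ends 13
stride at 13 (size 7, align 1) → ends 20
pitch at 20 (size 4, align 4) → ends 24
h at 24 (size 2, align 2) → ends 26
c at 26 (size 2, align 2) → ends 28
a at 28 (size 1, align 1) → ends 29
pad 1 to align 2 for d
d at 30 (size 2, align 2) → ends 32

1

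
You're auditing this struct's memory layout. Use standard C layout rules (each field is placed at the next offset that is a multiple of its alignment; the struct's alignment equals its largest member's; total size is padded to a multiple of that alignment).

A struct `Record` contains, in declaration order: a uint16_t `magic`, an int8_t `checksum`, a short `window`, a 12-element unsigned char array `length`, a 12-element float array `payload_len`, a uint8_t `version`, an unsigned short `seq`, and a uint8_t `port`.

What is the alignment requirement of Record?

member alignments: magic=2, checksum=1, window=2, length=1, payload_len=4, version=1, seq=2, port=1
max = 4

4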